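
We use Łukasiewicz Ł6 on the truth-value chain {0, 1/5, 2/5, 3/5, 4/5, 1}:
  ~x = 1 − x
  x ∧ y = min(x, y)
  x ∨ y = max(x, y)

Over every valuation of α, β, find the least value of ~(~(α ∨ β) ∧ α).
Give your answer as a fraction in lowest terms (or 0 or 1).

Take α = 2/5, β = 0:
α ∨ β = 2/5 ∨ 0 = 2/5
~(α ∨ β) = ~2/5 = 3/5
~(α ∨ β) ∧ α = 3/5 ∧ 2/5 = 2/5
~(~(α ∨ β) ∧ α) = ~2/5 = 3/5
No assignment yields a value below 3/5, so this is the minimum.

3/5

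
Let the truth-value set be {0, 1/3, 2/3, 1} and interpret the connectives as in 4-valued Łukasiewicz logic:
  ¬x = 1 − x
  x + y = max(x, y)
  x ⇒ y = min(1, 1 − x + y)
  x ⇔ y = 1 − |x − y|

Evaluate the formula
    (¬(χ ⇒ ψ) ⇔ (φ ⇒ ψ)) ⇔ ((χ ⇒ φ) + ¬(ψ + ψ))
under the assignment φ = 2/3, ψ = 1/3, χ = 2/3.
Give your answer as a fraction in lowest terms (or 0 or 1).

2/3

χ ⇒ ψ = 2/3 ⇒ 1/3 = 2/3
¬(χ ⇒ ψ) = ¬2/3 = 1/3
φ ⇒ ψ = 2/3 ⇒ 1/3 = 2/3
¬(χ ⇒ ψ) ⇔ (φ ⇒ ψ) = 1/3 ⇔ 2/3 = 2/3
χ ⇒ φ = 2/3 ⇒ 2/3 = 1
ψ + ψ = 1/3 + 1/3 = 1/3
¬(ψ + ψ) = ¬1/3 = 2/3
(χ ⇒ φ) + ¬(ψ + ψ) = 1 + 2/3 = 1
(¬(χ ⇒ ψ) ⇔ (φ ⇒ ψ)) ⇔ ((χ ⇒ φ) + ¬(ψ + ψ)) = 2/3 ⇔ 1 = 2/3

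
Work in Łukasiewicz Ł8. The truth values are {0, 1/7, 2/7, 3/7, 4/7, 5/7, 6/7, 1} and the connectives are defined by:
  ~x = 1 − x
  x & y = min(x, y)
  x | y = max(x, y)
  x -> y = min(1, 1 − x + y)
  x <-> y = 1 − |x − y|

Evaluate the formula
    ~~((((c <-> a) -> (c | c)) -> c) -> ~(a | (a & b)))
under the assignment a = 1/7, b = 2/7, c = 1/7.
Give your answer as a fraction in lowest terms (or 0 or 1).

c <-> a = 1/7 <-> 1/7 = 1
c | c = 1/7 | 1/7 = 1/7
(c <-> a) -> (c | c) = 1 -> 1/7 = 1/7
((c <-> a) -> (c | c)) -> c = 1/7 -> 1/7 = 1
a & b = 1/7 & 2/7 = 1/7
a | (a & b) = 1/7 | 1/7 = 1/7
~(a | (a & b)) = ~1/7 = 6/7
(((c <-> a) -> (c | c)) -> c) -> ~(a | (a & b)) = 1 -> 6/7 = 6/7
~((((c <-> a) -> (c | c)) -> c) -> ~(a | (a & b))) = ~6/7 = 1/7
~~((((c <-> a) -> (c | c)) -> c) -> ~(a | (a & b))) = ~1/7 = 6/7

6/7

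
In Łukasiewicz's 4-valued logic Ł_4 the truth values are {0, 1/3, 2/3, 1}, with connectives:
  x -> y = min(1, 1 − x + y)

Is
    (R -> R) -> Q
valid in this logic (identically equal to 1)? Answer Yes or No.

No

Counterexample: take Q = 0, R = 0.
R -> R = 0 -> 0 = 1
(R -> R) -> Q = 1 -> 0 = 0
This gives 0 ≠ 1.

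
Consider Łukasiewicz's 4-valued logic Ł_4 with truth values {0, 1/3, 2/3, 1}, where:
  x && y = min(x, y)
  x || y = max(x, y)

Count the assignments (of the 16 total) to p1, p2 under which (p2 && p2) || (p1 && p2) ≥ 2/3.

8

p1 = 0, p2 = 0 ↦ 0  <
p1 = 0, p2 = 1/3 ↦ 1/3  <
p1 = 0, p2 = 2/3 ↦ 2/3  ≥
p1 = 0, p2 = 1 ↦ 1  ≥
p1 = 1/3, p2 = 0 ↦ 0  <
p1 = 1/3, p2 = 1/3 ↦ 1/3  <
p1 = 1/3, p2 = 2/3 ↦ 2/3  ≥
p1 = 1/3, p2 = 1 ↦ 1  ≥
p1 = 2/3, p2 = 0 ↦ 0  <
p1 = 2/3, p2 = 1/3 ↦ 1/3  <
p1 = 2/3, p2 = 2/3 ↦ 2/3  ≥
p1 = 2/3, p2 = 1 ↦ 1  ≥
p1 = 1, p2 = 0 ↦ 0  <
p1 = 1, p2 = 1/3 ↦ 1/3  <
p1 = 1, p2 = 2/3 ↦ 2/3  ≥
p1 = 1, p2 = 1 ↦ 1  ≥
So 8 of the 16 assignments meet the threshold.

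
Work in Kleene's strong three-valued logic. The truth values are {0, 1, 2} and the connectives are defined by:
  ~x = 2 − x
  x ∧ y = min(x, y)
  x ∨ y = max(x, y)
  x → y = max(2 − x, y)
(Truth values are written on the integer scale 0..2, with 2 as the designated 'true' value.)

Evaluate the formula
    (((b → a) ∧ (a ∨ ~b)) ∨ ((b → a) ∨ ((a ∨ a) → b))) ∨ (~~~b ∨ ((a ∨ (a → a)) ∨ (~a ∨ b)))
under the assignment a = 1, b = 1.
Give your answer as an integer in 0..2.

b → a = 1 → 1 = 1
~b = ~1 = 1
a ∨ ~b = 1 ∨ 1 = 1
(b → a) ∧ (a ∨ ~b) = 1 ∧ 1 = 1
b → a = 1 → 1 = 1
a ∨ a = 1 ∨ 1 = 1
(a ∨ a) → b = 1 → 1 = 1
(b → a) ∨ ((a ∨ a) → b) = 1 ∨ 1 = 1
((b → a) ∧ (a ∨ ~b)) ∨ ((b → a) ∨ ((a ∨ a) → b)) = 1 ∨ 1 = 1
~b = ~1 = 1
~~b = ~1 = 1
~~~b = ~1 = 1
a → a = 1 → 1 = 1
a ∨ (a → a) = 1 ∨ 1 = 1
~a = ~1 = 1
~a ∨ b = 1 ∨ 1 = 1
(a ∨ (a → a)) ∨ (~a ∨ b) = 1 ∨ 1 = 1
~~~b ∨ ((a ∨ (a → a)) ∨ (~a ∨ b)) = 1 ∨ 1 = 1
(((b → a) ∧ (a ∨ ~b)) ∨ ((b → a) ∨ ((a ∨ a) → b))) ∨ (~~~b ∨ ((a ∨ (a → a)) ∨ (~a ∨ b))) = 1 ∨ 1 = 1

1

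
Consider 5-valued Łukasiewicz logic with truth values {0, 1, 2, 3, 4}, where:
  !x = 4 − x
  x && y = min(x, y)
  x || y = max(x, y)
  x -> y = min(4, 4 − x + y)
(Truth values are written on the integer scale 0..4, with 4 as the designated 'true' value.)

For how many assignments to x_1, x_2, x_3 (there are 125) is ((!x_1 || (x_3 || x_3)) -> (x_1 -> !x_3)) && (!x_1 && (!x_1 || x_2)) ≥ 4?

25

value 4: 25 assignments (counts)
value 3: 25 assignments
value 2: 25 assignments
value 1: 25 assignments
value 0: 25 assignments
So 25 of the 125 assignments meet the threshold.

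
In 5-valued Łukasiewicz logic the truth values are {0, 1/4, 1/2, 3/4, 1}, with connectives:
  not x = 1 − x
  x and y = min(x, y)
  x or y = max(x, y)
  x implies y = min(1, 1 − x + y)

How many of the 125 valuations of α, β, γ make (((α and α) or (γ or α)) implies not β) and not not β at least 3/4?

13

value 1: 1 assignment (counts)
value 3/4: 12 assignments (counts)
value 1/2: 37 assignments
value 1/4: 41 assignments
value 0: 34 assignments
So 13 of the 125 assignments meet the threshold.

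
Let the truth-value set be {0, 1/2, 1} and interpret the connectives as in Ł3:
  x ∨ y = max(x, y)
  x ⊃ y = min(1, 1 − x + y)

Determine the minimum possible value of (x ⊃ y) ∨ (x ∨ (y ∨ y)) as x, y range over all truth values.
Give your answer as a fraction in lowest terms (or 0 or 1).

Take x = 1/2, y = 0:
x ⊃ y = 1/2 ⊃ 0 = 1/2
y ∨ y = 0 ∨ 0 = 0
x ∨ (y ∨ y) = 1/2 ∨ 0 = 1/2
(x ⊃ y) ∨ (x ∨ (y ∨ y)) = 1/2 ∨ 1/2 = 1/2
No assignment yields a value below 1/2, so this is the minimum.

1/2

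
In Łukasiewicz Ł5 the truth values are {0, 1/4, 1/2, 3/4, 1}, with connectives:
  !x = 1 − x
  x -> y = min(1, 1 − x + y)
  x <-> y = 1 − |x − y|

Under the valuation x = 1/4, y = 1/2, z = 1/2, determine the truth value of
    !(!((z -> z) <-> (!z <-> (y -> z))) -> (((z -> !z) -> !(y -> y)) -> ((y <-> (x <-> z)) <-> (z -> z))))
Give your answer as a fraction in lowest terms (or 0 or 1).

0

z -> z = 1/2 -> 1/2 = 1
!z = !1/2 = 1/2
y -> z = 1/2 -> 1/2 = 1
!z <-> (y -> z) = 1/2 <-> 1 = 1/2
(z -> z) <-> (!z <-> (y -> z)) = 1 <-> 1/2 = 1/2
!((z -> z) <-> (!z <-> (y -> z))) = !1/2 = 1/2
!z = !1/2 = 1/2
z -> !z = 1/2 -> 1/2 = 1
y -> y = 1/2 -> 1/2 = 1
!(y -> y) = !1 = 0
(z -> !z) -> !(y -> y) = 1 -> 0 = 0
x <-> z = 1/4 <-> 1/2 = 3/4
y <-> (x <-> z) = 1/2 <-> 3/4 = 3/4
z -> z = 1/2 -> 1/2 = 1
(y <-> (x <-> z)) <-> (z -> z) = 3/4 <-> 1 = 3/4
((z -> !z) -> !(y -> y)) -> ((y <-> (x <-> z)) <-> (z -> z)) = 0 -> 3/4 = 1
!((z -> z) <-> (!z <-> (y -> z))) -> (((z -> !z) -> !(y -> y)) -> ((y <-> (x <-> z)) <-> (z -> z))) = 1/2 -> 1 = 1
!(!((z -> z) <-> (!z <-> (y -> z))) -> (((z -> !z) -> !(y -> y)) -> ((y <-> (x <-> z)) <-> (z -> z)))) = !1 = 0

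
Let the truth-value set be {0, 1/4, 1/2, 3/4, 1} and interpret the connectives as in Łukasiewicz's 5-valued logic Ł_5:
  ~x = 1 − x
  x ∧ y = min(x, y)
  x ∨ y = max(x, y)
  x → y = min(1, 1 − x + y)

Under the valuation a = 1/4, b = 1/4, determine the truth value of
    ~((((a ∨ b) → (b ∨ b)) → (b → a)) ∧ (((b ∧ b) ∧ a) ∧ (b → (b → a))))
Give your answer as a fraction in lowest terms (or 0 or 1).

3/4

a ∨ b = 1/4 ∨ 1/4 = 1/4
b ∨ b = 1/4 ∨ 1/4 = 1/4
(a ∨ b) → (b ∨ b) = 1/4 → 1/4 = 1
b → a = 1/4 → 1/4 = 1
((a ∨ b) → (b ∨ b)) → (b → a) = 1 → 1 = 1
b ∧ b = 1/4 ∧ 1/4 = 1/4
(b ∧ b) ∧ a = 1/4 ∧ 1/4 = 1/4
b → a = 1/4 → 1/4 = 1
b → (b → a) = 1/4 → 1 = 1
((b ∧ b) ∧ a) ∧ (b → (b → a)) = 1/4 ∧ 1 = 1/4
(((a ∨ b) → (b ∨ b)) → (b → a)) ∧ (((b ∧ b) ∧ a) ∧ (b → (b → a))) = 1 ∧ 1/4 = 1/4
~((((a ∨ b) → (b ∨ b)) → (b → a)) ∧ (((b ∧ b) ∧ a) ∧ (b → (b → a)))) = ~1/4 = 3/4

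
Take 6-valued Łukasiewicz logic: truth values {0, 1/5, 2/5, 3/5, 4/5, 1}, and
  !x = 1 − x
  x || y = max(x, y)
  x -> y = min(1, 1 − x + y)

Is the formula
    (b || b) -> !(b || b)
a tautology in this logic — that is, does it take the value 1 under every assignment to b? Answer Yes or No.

Counterexample: take b = 3/5.
b || b = 3/5 || 3/5 = 3/5
b || b = 3/5 || 3/5 = 3/5
!(b || b) = !3/5 = 2/5
(b || b) -> !(b || b) = 3/5 -> 2/5 = 4/5
This gives 4/5 ≠ 1.

No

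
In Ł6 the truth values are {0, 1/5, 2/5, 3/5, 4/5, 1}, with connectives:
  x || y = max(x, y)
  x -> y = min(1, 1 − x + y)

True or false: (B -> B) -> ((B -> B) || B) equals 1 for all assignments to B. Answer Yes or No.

Yes

B = 0 ↦ 1
B = 1/5 ↦ 1
B = 2/5 ↦ 1
B = 3/5 ↦ 1
B = 4/5 ↦ 1
B = 1 ↦ 1
Every assignment gives a value ≥ 1.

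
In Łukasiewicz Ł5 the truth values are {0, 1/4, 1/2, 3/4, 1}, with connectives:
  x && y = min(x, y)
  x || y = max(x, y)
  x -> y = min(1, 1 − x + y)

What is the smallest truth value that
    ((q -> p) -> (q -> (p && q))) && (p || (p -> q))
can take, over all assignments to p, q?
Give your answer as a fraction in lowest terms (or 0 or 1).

Take p = 1/2, q = 0:
q -> p = 0 -> 1/2 = 1
p && q = 1/2 && 0 = 0
q -> (p && q) = 0 -> 0 = 1
(q -> p) -> (q -> (p && q)) = 1 -> 1 = 1
p -> q = 1/2 -> 0 = 1/2
p || (p -> q) = 1/2 || 1/2 = 1/2
((q -> p) -> (q -> (p && q))) && (p || (p -> q)) = 1 && 1/2 = 1/2
No assignment yields a value below 1/2, so this is the minimum.

1/2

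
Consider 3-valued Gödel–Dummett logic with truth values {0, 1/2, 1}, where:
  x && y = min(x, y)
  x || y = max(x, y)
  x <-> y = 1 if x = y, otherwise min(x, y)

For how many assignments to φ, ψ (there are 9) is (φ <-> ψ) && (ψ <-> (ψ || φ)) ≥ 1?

φ = 0, ψ = 0 ↦ 1  ≥
φ = 0, ψ = 1/2 ↦ 0  <
φ = 0, ψ = 1 ↦ 0  <
φ = 1/2, ψ = 0 ↦ 0  <
φ = 1/2, ψ = 1/2 ↦ 1  ≥
φ = 1/2, ψ = 1 ↦ 1/2  <
φ = 1, ψ = 0 ↦ 0  <
φ = 1, ψ = 1/2 ↦ 1/2  <
φ = 1, ψ = 1 ↦ 1  ≥
So 3 of the 9 assignments meet the threshold.

3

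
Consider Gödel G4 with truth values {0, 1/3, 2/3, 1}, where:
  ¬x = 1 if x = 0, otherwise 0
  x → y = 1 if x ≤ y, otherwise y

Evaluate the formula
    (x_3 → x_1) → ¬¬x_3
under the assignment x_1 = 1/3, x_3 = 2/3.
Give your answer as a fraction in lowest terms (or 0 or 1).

1

x_3 → x_1 = 2/3 → 1/3 = 1/3
¬x_3 = ¬2/3 = 0
¬¬x_3 = ¬0 = 1
(x_3 → x_1) → ¬¬x_3 = 1/3 → 1 = 1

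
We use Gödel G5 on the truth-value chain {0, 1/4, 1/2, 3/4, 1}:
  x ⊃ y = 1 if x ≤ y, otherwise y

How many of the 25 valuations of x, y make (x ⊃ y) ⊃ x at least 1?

11

value 1: 11 assignments (counts)
value 3/4: 2 assignments
value 1/2: 3 assignments
value 1/4: 4 assignments
value 0: 5 assignments
So 11 of the 25 assignments meet the threshold.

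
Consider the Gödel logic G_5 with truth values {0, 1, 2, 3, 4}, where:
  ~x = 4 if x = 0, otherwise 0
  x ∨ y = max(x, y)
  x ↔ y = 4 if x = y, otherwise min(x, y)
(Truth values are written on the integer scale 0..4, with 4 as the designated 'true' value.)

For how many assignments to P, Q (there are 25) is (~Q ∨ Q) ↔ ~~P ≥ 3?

12

value 4: 8 assignments (counts)
value 3: 4 assignments (counts)
value 2: 4 assignments
value 1: 4 assignments
value 0: 5 assignments
So 12 of the 25 assignments meet the threshold.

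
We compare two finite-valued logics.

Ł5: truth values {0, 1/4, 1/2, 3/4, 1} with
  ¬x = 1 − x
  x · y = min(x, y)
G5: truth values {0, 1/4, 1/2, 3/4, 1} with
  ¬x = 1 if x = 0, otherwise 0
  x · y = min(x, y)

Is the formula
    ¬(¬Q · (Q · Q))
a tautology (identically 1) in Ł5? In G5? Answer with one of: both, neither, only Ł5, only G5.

only G5

In Ł5: at Q = 1/4 the value is 3/4 — not a tautology.
In G5: every assignment gives 1 — tautology.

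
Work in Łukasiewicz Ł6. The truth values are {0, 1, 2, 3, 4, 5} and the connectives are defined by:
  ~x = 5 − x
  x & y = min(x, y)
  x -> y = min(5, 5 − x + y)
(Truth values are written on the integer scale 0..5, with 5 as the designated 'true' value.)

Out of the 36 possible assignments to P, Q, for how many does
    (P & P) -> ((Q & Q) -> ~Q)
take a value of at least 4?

value 5: 27 assignments (counts)
value 4: 3 assignments (counts)
value 3: 2 assignments
value 2: 2 assignments
value 1: 1 assignment
value 0: 1 assignment
So 30 of the 36 assignments meet the threshold.

30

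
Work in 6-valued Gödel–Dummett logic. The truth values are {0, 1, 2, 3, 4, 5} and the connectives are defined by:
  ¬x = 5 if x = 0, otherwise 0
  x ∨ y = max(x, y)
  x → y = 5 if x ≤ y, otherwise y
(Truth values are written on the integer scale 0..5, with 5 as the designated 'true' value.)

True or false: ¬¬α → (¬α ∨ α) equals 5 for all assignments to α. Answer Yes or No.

Counterexample: take α = 1.
¬α = ¬1 = 0
¬¬α = ¬0 = 5
¬α = ¬1 = 0
¬α ∨ α = 0 ∨ 1 = 1
¬¬α → (¬α ∨ α) = 5 → 1 = 1
This gives 1 ≠ 5.

No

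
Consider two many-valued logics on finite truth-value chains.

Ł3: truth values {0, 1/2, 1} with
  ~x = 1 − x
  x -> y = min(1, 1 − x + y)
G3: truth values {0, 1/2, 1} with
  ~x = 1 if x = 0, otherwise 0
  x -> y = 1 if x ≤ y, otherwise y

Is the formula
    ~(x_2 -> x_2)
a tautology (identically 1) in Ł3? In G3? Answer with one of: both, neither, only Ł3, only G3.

In Ł3: at x_2 = 0 the value is 0 — not a tautology.
In G3: at x_2 = 0 the value is 0 — not a tautology.

neither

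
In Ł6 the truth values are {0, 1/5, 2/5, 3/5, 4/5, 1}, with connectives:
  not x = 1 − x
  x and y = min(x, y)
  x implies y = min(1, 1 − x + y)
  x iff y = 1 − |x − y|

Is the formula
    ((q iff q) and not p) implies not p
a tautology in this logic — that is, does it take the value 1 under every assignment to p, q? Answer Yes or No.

Yes

At p = 1/5, q = 4/5, for instance:
q iff q = 4/5 iff 4/5 = 1
not p = not 1/5 = 4/5
(q iff q) and not p = 1 and 4/5 = 4/5
((q iff q) and not p) implies not p = 4/5 implies 4/5 = 1
and checking the remaining 35 assignments likewise gives ≥ 1 in every case.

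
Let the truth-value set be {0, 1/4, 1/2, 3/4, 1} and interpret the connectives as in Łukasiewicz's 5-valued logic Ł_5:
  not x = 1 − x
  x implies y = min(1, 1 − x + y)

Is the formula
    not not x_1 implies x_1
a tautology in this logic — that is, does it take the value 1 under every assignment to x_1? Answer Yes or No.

Yes

x_1 = 0 ↦ 1
x_1 = 1/4 ↦ 1
x_1 = 1/2 ↦ 1
x_1 = 3/4 ↦ 1
x_1 = 1 ↦ 1
Every assignment gives a value ≥ 1.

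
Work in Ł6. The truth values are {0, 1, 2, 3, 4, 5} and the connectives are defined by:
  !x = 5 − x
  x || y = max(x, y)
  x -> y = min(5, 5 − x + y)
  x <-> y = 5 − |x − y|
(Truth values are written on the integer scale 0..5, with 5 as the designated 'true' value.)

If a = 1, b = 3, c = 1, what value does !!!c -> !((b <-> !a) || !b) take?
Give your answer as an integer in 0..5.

2

!c = !1 = 4
!!c = !4 = 1
!!!c = !1 = 4
!a = !1 = 4
b <-> !a = 3 <-> 4 = 4
!b = !3 = 2
(b <-> !a) || !b = 4 || 2 = 4
!((b <-> !a) || !b) = !4 = 1
!!!c -> !((b <-> !a) || !b) = 4 -> 1 = 2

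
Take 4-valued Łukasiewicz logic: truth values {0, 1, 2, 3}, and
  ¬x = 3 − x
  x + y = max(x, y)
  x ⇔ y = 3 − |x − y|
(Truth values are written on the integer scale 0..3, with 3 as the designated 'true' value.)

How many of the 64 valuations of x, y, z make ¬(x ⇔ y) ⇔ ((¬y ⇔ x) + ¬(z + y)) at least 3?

40

value 3: 40 assignments (counts)
value 2: 5 assignments
value 1: 18 assignments
value 0: 1 assignment
So 40 of the 64 assignments meet the threshold.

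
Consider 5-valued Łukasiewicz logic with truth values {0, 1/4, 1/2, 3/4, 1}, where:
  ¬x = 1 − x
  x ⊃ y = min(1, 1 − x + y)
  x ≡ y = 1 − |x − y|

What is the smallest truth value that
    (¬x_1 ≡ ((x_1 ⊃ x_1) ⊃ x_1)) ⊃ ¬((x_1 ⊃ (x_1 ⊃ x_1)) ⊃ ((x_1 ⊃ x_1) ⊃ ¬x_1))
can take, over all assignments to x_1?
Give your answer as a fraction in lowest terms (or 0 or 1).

1/2

Take x_1 = 1/2:
¬x_1 = ¬1/2 = 1/2
x_1 ⊃ x_1 = 1/2 ⊃ 1/2 = 1
(x_1 ⊃ x_1) ⊃ x_1 = 1 ⊃ 1/2 = 1/2
¬x_1 ≡ ((x_1 ⊃ x_1) ⊃ x_1) = 1/2 ≡ 1/2 = 1
x_1 ⊃ x_1 = 1/2 ⊃ 1/2 = 1
x_1 ⊃ (x_1 ⊃ x_1) = 1/2 ⊃ 1 = 1
x_1 ⊃ x_1 = 1/2 ⊃ 1/2 = 1
¬x_1 = ¬1/2 = 1/2
(x_1 ⊃ x_1) ⊃ ¬x_1 = 1 ⊃ 1/2 = 1/2
(x_1 ⊃ (x_1 ⊃ x_1)) ⊃ ((x_1 ⊃ x_1) ⊃ ¬x_1) = 1 ⊃ 1/2 = 1/2
¬((x_1 ⊃ (x_1 ⊃ x_1)) ⊃ ((x_1 ⊃ x_1) ⊃ ¬x_1)) = ¬1/2 = 1/2
(¬x_1 ≡ ((x_1 ⊃ x_1) ⊃ x_1)) ⊃ ¬((x_1 ⊃ (x_1 ⊃ x_1)) ⊃ ((x_1 ⊃ x_1) ⊃ ¬x_1)) = 1 ⊃ 1/2 = 1/2
No assignment yields a value below 1/2, so this is the minimum.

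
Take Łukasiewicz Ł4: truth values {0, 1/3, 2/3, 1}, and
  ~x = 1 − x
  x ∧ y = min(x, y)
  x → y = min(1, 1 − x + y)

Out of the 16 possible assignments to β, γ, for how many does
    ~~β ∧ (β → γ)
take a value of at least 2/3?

β = 0, γ = 0 ↦ 0  <
β = 0, γ = 1/3 ↦ 0  <
β = 0, γ = 2/3 ↦ 0  <
β = 0, γ = 1 ↦ 0  <
β = 1/3, γ = 0 ↦ 1/3  <
β = 1/3, γ = 1/3 ↦ 1/3  <
β = 1/3, γ = 2/3 ↦ 1/3  <
β = 1/3, γ = 1 ↦ 1/3  <
β = 2/3, γ = 0 ↦ 1/3  <
β = 2/3, γ = 1/3 ↦ 2/3  ≥
β = 2/3, γ = 2/3 ↦ 2/3  ≥
β = 2/3, γ = 1 ↦ 2/3  ≥
β = 1, γ = 0 ↦ 0  <
β = 1, γ = 1/3 ↦ 1/3  <
β = 1, γ = 2/3 ↦ 2/3  ≥
β = 1, γ = 1 ↦ 1  ≥
So 5 of the 16 assignments meet the threshold.

5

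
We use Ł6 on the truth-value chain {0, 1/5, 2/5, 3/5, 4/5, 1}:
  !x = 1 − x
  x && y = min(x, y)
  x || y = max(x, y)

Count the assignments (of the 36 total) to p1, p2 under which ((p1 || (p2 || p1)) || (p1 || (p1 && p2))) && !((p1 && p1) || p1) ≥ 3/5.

9

value 1: 1 assignment (counts)
value 4/5: 3 assignments (counts)
value 3/5: 5 assignments (counts)
value 2/5: 11 assignments
value 1/5: 9 assignments
value 0: 7 assignments
So 9 of the 36 assignments meet the threshold.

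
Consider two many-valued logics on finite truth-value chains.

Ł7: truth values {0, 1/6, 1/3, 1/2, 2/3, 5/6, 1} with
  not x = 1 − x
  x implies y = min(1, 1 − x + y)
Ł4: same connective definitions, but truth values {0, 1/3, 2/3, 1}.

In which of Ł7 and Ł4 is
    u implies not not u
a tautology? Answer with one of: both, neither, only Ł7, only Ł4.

both

In Ł7: every assignment gives 1 — tautology.
In Ł4: every assignment gives 1 — tautology.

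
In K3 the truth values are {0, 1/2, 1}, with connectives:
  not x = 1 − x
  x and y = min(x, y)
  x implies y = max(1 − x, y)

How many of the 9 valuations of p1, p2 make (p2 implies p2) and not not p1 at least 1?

2

p1 = 0, p2 = 0 ↦ 0  <
p1 = 0, p2 = 1/2 ↦ 0  <
p1 = 0, p2 = 1 ↦ 0  <
p1 = 1/2, p2 = 0 ↦ 1/2  <
p1 = 1/2, p2 = 1/2 ↦ 1/2  <
p1 = 1/2, p2 = 1 ↦ 1/2  <
p1 = 1, p2 = 0 ↦ 1  ≥
p1 = 1, p2 = 1/2 ↦ 1/2  <
p1 = 1, p2 = 1 ↦ 1  ≥
So 2 of the 9 assignments meet the threshold.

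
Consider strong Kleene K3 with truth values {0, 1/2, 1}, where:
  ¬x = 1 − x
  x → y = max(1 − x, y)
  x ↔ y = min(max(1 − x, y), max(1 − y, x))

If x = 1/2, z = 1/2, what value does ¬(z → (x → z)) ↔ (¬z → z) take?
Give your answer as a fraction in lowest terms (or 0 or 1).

x → z = 1/2 → 1/2 = 1/2
z → (x → z) = 1/2 → 1/2 = 1/2
¬(z → (x → z)) = ¬1/2 = 1/2
¬z = ¬1/2 = 1/2
¬z → z = 1/2 → 1/2 = 1/2
¬(z → (x → z)) ↔ (¬z → z) = 1/2 ↔ 1/2 = 1/2

1/2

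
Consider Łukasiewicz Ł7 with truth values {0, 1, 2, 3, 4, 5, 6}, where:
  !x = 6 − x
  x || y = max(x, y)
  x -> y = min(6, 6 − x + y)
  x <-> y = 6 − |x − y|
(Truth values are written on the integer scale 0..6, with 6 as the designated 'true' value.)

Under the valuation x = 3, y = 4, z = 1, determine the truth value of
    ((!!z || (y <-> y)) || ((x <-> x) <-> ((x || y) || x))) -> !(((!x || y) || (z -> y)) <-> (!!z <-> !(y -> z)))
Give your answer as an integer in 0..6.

!z = !1 = 5
!!z = !5 = 1
y <-> y = 4 <-> 4 = 6
!!z || (y <-> y) = 1 || 6 = 6
x <-> x = 3 <-> 3 = 6
x || y = 3 || 4 = 4
(x || y) || x = 4 || 3 = 4
(x <-> x) <-> ((x || y) || x) = 6 <-> 4 = 4
(!!z || (y <-> y)) || ((x <-> x) <-> ((x || y) || x)) = 6 || 4 = 6
!x = !3 = 3
!x || y = 3 || 4 = 4
z -> y = 1 -> 4 = 6
(!x || y) || (z -> y) = 4 || 6 = 6
!z = !1 = 5
!!z = !5 = 1
y -> z = 4 -> 1 = 3
!(y -> z) = !3 = 3
!!z <-> !(y -> z) = 1 <-> 3 = 4
((!x || y) || (z -> y)) <-> (!!z <-> !(y -> z)) = 6 <-> 4 = 4
!(((!x || y) || (z -> y)) <-> (!!z <-> !(y -> z))) = !4 = 2
((!!z || (y <-> y)) || ((x <-> x) <-> ((x || y) || x))) -> !(((!x || y) || (z -> y)) <-> (!!z <-> !(y -> z))) = 6 -> 2 = 2

2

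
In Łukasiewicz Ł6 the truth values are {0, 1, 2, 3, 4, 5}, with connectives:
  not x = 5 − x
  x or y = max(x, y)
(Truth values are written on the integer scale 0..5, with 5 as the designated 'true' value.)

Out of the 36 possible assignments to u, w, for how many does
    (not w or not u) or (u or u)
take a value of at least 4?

value 5: 16 assignments (counts)
value 4: 12 assignments (counts)
value 3: 8 assignments
So 28 of the 36 assignments meet the threshold.

28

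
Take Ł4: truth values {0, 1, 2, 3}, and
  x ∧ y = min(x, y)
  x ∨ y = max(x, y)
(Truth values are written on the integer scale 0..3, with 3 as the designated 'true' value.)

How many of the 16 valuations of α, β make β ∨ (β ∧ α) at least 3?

4

α = 0, β = 0 ↦ 0  <
α = 0, β = 1 ↦ 1  <
α = 0, β = 2 ↦ 2  <
α = 0, β = 3 ↦ 3  ≥
α = 1, β = 0 ↦ 0  <
α = 1, β = 1 ↦ 1  <
α = 1, β = 2 ↦ 2  <
α = 1, β = 3 ↦ 3  ≥
α = 2, β = 0 ↦ 0  <
α = 2, β = 1 ↦ 1  <
α = 2, β = 2 ↦ 2  <
α = 2, β = 3 ↦ 3  ≥
α = 3, β = 0 ↦ 0  <
α = 3, β = 1 ↦ 1  <
α = 3, β = 2 ↦ 2  <
α = 3, β = 3 ↦ 3  ≥
So 4 of the 16 assignments meet the threshold.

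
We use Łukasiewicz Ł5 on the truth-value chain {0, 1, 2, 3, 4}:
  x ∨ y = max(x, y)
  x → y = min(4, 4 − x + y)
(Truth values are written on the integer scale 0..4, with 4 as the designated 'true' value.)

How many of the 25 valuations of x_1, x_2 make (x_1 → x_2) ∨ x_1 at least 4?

value 4: 19 assignments (counts)
value 3: 5 assignments
value 2: 1 assignment
So 19 of the 25 assignments meet the threshold.

19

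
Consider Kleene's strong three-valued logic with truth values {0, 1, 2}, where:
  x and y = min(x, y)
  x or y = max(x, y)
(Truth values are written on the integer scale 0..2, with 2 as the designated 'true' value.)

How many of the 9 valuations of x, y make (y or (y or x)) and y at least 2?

x = 0, y = 0 ↦ 0  <
x = 0, y = 1 ↦ 1  <
x = 0, y = 2 ↦ 2  ≥
x = 1, y = 0 ↦ 0  <
x = 1, y = 1 ↦ 1  <
x = 1, y = 2 ↦ 2  ≥
x = 2, y = 0 ↦ 0  <
x = 2, y = 1 ↦ 1  <
x = 2, y = 2 ↦ 2  ≥
So 3 of the 9 assignments meet the threshold.

3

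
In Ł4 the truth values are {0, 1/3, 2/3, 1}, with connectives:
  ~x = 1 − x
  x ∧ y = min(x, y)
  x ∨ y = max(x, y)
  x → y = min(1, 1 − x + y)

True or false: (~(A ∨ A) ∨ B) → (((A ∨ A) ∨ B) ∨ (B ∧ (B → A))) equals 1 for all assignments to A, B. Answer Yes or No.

Counterexample: take A = 0, B = 0.
A ∨ A = 0 ∨ 0 = 0
~(A ∨ A) = ~0 = 1
~(A ∨ A) ∨ B = 1 ∨ 0 = 1
A ∨ A = 0 ∨ 0 = 0
(A ∨ A) ∨ B = 0 ∨ 0 = 0
B → A = 0 → 0 = 1
B ∧ (B → A) = 0 ∧ 1 = 0
((A ∨ A) ∨ B) ∨ (B ∧ (B → A)) = 0 ∨ 0 = 0
(~(A ∨ A) ∨ B) → (((A ∨ A) ∨ B) ∨ (B ∧ (B → A))) = 1 → 0 = 0
This gives 0 ≠ 1.

No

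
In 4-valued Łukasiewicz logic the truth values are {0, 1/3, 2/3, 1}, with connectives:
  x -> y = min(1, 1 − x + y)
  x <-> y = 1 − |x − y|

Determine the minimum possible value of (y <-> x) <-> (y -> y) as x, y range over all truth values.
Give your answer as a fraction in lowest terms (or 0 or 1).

Take x = 0, y = 1:
y <-> x = 1 <-> 0 = 0
y -> y = 1 -> 1 = 1
(y <-> x) <-> (y -> y) = 0 <-> 1 = 0
No assignment yields a value below 0, so this is the minimum.

0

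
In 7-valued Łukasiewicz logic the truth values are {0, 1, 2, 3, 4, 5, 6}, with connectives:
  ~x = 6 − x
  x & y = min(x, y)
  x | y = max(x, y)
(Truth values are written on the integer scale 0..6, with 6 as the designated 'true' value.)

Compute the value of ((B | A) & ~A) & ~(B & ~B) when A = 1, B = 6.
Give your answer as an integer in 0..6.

5

B | A = 6 | 1 = 6
~A = ~1 = 5
(B | A) & ~A = 6 & 5 = 5
~B = ~6 = 0
B & ~B = 6 & 0 = 0
~(B & ~B) = ~0 = 6
((B | A) & ~A) & ~(B & ~B) = 5 & 6 = 5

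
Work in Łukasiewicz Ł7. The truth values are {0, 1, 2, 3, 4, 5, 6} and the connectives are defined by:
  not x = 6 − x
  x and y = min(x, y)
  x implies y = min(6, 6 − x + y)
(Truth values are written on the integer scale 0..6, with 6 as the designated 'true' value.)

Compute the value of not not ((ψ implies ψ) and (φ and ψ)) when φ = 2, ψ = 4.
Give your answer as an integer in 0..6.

2

ψ implies ψ = 4 implies 4 = 6
φ and ψ = 2 and 4 = 2
(ψ implies ψ) and (φ and ψ) = 6 and 2 = 2
not ((ψ implies ψ) and (φ and ψ)) = not 2 = 4
not not ((ψ implies ψ) and (φ and ψ)) = not 4 = 2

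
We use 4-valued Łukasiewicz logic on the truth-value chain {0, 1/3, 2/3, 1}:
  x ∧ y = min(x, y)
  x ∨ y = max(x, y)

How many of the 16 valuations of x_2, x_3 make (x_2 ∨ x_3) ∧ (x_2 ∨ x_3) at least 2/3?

x_2 = 0, x_3 = 0 ↦ 0  <
x_2 = 0, x_3 = 1/3 ↦ 1/3  <
x_2 = 0, x_3 = 2/3 ↦ 2/3  ≥
x_2 = 0, x_3 = 1 ↦ 1  ≥
x_2 = 1/3, x_3 = 0 ↦ 1/3  <
x_2 = 1/3, x_3 = 1/3 ↦ 1/3  <
x_2 = 1/3, x_3 = 2/3 ↦ 2/3  ≥
x_2 = 1/3, x_3 = 1 ↦ 1  ≥
x_2 = 2/3, x_3 = 0 ↦ 2/3  ≥
x_2 = 2/3, x_3 = 1/3 ↦ 2/3  ≥
x_2 = 2/3, x_3 = 2/3 ↦ 2/3  ≥
x_2 = 2/3, x_3 = 1 ↦ 1  ≥
x_2 = 1, x_3 = 0 ↦ 1  ≥
x_2 = 1, x_3 = 1/3 ↦ 1  ≥
x_2 = 1, x_3 = 2/3 ↦ 1  ≥
x_2 = 1, x_3 = 1 ↦ 1  ≥
So 12 of the 16 assignments meet the threshold.

12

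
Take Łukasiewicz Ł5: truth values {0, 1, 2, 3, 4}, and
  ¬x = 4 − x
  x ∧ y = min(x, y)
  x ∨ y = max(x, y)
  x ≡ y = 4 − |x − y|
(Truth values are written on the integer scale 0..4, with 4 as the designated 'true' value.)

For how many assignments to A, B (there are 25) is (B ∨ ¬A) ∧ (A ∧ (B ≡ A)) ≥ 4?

value 4: 1 assignment (counts)
value 3: 3 assignments
value 2: 7 assignments
value 1: 8 assignments
value 0: 6 assignments
So 1 of the 25 assignments meets the threshold.

1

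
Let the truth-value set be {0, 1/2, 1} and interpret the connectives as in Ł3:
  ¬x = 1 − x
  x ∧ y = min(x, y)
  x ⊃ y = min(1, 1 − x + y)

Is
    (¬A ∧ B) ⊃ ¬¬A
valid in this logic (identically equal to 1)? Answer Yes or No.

Counterexample: take A = 0, B = 1/2.
¬A = ¬0 = 1
¬A ∧ B = 1 ∧ 1/2 = 1/2
¬¬A = ¬1 = 0
(¬A ∧ B) ⊃ ¬¬A = 1/2 ⊃ 0 = 1/2
This gives 1/2 ≠ 1.

No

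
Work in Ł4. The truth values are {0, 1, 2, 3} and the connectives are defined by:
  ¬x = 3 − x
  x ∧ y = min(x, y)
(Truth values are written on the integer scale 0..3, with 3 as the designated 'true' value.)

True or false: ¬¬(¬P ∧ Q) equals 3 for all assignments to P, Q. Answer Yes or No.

No

Counterexample: take P = 0, Q = 0.
¬P = ¬0 = 3
¬P ∧ Q = 3 ∧ 0 = 0
¬(¬P ∧ Q) = ¬0 = 3
¬¬(¬P ∧ Q) = ¬3 = 0
This gives 0 ≠ 3.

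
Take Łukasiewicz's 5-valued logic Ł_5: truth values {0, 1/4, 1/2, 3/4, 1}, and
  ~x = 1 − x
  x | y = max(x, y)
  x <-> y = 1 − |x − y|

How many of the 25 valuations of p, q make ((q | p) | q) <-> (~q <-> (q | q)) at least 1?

value 1: 3 assignments (counts)
value 3/4: 9 assignments
value 1/2: 6 assignments
value 1/4: 1 assignment
value 0: 6 assignments
So 3 of the 25 assignments meet the threshold.

3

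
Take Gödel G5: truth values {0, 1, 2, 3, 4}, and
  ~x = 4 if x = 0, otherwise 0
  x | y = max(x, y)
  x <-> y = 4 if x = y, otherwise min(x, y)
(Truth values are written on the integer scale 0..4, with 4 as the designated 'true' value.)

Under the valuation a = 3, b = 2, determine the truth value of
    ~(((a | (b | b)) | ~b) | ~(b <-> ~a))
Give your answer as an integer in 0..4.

b | b = 2 | 2 = 2
a | (b | b) = 3 | 2 = 3
~b = ~2 = 0
(a | (b | b)) | ~b = 3 | 0 = 3
~a = ~3 = 0
b <-> ~a = 2 <-> 0 = 0
~(b <-> ~a) = ~0 = 4
((a | (b | b)) | ~b) | ~(b <-> ~a) = 3 | 4 = 4
~(((a | (b | b)) | ~b) | ~(b <-> ~a)) = ~4 = 0

0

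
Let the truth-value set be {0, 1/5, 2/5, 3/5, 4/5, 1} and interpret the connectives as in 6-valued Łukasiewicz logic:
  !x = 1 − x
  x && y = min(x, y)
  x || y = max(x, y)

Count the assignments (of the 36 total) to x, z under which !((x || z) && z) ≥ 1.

6

value 1: 6 assignments (counts)
value 4/5: 6 assignments
value 3/5: 6 assignments
value 2/5: 6 assignments
value 1/5: 6 assignments
value 0: 6 assignments
So 6 of the 36 assignments meet the threshold.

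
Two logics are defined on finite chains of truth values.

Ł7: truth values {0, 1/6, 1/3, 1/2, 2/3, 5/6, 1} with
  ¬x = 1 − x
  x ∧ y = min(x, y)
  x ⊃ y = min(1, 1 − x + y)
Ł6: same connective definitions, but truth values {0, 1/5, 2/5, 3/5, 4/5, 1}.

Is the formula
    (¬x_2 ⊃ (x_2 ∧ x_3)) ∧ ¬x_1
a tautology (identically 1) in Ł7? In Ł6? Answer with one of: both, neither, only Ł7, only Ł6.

neither

In Ł7: at x_1 = 0, x_2 = 0, x_3 = 0 the value is 0 — not a tautology.
In Ł6: at x_1 = 0, x_2 = 0, x_3 = 0 the value is 0 — not a tautology.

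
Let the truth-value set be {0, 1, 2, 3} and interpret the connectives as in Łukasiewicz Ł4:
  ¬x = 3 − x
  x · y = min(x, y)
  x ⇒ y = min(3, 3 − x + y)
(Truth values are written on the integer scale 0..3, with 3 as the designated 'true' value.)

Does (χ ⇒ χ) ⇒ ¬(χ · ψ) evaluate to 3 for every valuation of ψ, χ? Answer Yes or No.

No

Counterexample: take ψ = 1, χ = 1.
χ ⇒ χ = 1 ⇒ 1 = 3
χ · ψ = 1 · 1 = 1
¬(χ · ψ) = ¬1 = 2
(χ ⇒ χ) ⇒ ¬(χ · ψ) = 3 ⇒ 2 = 2
This gives 2 ≠ 3.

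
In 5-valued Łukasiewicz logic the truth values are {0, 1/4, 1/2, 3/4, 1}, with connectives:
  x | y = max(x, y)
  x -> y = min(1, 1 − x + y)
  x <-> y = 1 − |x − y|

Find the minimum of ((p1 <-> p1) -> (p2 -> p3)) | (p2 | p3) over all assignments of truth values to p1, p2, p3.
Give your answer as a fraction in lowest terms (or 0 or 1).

Take p1 = 0, p2 = 1/2, p3 = 0:
p1 <-> p1 = 0 <-> 0 = 1
p2 -> p3 = 1/2 -> 0 = 1/2
(p1 <-> p1) -> (p2 -> p3) = 1 -> 1/2 = 1/2
p2 | p3 = 1/2 | 0 = 1/2
((p1 <-> p1) -> (p2 -> p3)) | (p2 | p3) = 1/2 | 1/2 = 1/2
No assignment yields a value below 1/2, so this is the minimum.

1/2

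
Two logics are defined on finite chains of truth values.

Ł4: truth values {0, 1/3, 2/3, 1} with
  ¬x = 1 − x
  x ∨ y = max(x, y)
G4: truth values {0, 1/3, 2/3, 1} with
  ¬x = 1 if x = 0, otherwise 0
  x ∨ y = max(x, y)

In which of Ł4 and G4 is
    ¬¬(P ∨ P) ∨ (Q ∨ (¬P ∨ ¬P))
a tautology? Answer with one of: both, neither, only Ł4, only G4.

only G4

In Ł4: at P = 1/3, Q = 0 the value is 2/3 — not a tautology.
In G4: every assignment gives 1 — tautology.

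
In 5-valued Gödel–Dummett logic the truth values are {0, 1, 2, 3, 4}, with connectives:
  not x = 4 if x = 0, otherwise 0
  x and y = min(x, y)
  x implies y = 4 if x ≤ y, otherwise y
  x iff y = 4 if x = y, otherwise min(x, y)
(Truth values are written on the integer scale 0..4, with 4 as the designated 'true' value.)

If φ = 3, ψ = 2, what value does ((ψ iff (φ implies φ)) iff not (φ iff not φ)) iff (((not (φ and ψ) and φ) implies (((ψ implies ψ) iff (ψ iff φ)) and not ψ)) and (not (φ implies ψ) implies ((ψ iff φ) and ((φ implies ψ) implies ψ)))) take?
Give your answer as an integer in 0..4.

2

φ implies φ = 3 implies 3 = 4
ψ iff (φ implies φ) = 2 iff 4 = 2
not φ = not 3 = 0
φ iff not φ = 3 iff 0 = 0
not (φ iff not φ) = not 0 = 4
(ψ iff (φ implies φ)) iff not (φ iff not φ) = 2 iff 4 = 2
φ and ψ = 3 and 2 = 2
not (φ and ψ) = not 2 = 0
not (φ and ψ) and φ = 0 and 3 = 0
ψ implies ψ = 2 implies 2 = 4
ψ iff φ = 2 iff 3 = 2
(ψ implies ψ) iff (ψ iff φ) = 4 iff 2 = 2
not ψ = not 2 = 0
((ψ implies ψ) iff (ψ iff φ)) and not ψ = 2 and 0 = 0
(not (φ and ψ) and φ) implies (((ψ implies ψ) iff (ψ iff φ)) and not ψ) = 0 implies 0 = 4
φ implies ψ = 3 implies 2 = 2
not (φ implies ψ) = not 2 = 0
ψ iff φ = 2 iff 3 = 2
φ implies ψ = 3 implies 2 = 2
(φ implies ψ) implies ψ = 2 implies 2 = 4
(ψ iff φ) and ((φ implies ψ) implies ψ) = 2 and 4 = 2
not (φ implies ψ) implies ((ψ iff φ) and ((φ implies ψ) implies ψ)) = 0 implies 2 = 4
((not (φ and ψ) and φ) implies (((ψ implies ψ) iff (ψ iff φ)) and not ψ)) and (not (φ implies ψ) implies ((ψ iff φ) and ((φ implies ψ) implies ψ))) = 4 and 4 = 4
((ψ iff (φ implies φ)) iff not (φ iff not φ)) iff (((not (φ and ψ) and φ) implies (((ψ implies ψ) iff (ψ iff φ)) and not ψ)) and (not (φ implies ψ) implies ((ψ iff φ) and ((φ implies ψ) implies ψ)))) = 2 iff 4 = 2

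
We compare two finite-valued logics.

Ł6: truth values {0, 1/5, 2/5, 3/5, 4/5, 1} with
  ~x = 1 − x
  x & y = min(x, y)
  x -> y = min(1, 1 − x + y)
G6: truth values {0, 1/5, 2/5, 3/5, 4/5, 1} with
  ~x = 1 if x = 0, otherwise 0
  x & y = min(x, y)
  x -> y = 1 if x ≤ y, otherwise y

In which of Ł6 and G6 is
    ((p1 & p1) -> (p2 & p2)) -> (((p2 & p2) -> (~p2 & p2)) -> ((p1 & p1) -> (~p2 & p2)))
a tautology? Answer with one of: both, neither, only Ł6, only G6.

both

In Ł6: every assignment gives 1 — tautology.
In G6: every assignment gives 1 — tautology.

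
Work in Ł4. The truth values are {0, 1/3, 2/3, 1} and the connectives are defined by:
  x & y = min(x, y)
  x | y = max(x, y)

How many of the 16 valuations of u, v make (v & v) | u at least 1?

u = 0, v = 0 ↦ 0  <
u = 0, v = 1/3 ↦ 1/3  <
u = 0, v = 2/3 ↦ 2/3  <
u = 0, v = 1 ↦ 1  ≥
u = 1/3, v = 0 ↦ 1/3  <
u = 1/3, v = 1/3 ↦ 1/3  <
u = 1/3, v = 2/3 ↦ 2/3  <
u = 1/3, v = 1 ↦ 1  ≥
u = 2/3, v = 0 ↦ 2/3  <
u = 2/3, v = 1/3 ↦ 2/3  <
u = 2/3, v = 2/3 ↦ 2/3  <
u = 2/3, v = 1 ↦ 1  ≥
u = 1, v = 0 ↦ 1  ≥
u = 1, v = 1/3 ↦ 1  ≥
u = 1, v = 2/3 ↦ 1  ≥
u = 1, v = 1 ↦ 1  ≥
So 7 of the 16 assignments meet the threshold.

7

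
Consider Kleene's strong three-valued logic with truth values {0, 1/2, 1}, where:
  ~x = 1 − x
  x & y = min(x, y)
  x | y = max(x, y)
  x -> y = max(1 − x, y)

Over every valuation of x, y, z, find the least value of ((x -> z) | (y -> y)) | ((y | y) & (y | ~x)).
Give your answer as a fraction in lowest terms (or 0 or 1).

Take x = 1/2, y = 1/2, z = 0:
x -> z = 1/2 -> 0 = 1/2
y -> y = 1/2 -> 1/2 = 1/2
(x -> z) | (y -> y) = 1/2 | 1/2 = 1/2
y | y = 1/2 | 1/2 = 1/2
~x = ~1/2 = 1/2
y | ~x = 1/2 | 1/2 = 1/2
(y | y) & (y | ~x) = 1/2 & 1/2 = 1/2
((x -> z) | (y -> y)) | ((y | y) & (y | ~x)) = 1/2 | 1/2 = 1/2
No assignment yields a value below 1/2, so this is the minimum.

1/2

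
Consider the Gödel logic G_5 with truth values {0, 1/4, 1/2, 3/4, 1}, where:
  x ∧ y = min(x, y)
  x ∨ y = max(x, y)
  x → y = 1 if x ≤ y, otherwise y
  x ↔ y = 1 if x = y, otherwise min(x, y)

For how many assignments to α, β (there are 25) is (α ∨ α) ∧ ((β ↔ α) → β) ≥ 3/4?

value 1: 5 assignments (counts)
value 3/4: 5 assignments (counts)
value 1/2: 5 assignments
value 1/4: 5 assignments
value 0: 5 assignments
So 10 of the 25 assignments meet the threshold.

10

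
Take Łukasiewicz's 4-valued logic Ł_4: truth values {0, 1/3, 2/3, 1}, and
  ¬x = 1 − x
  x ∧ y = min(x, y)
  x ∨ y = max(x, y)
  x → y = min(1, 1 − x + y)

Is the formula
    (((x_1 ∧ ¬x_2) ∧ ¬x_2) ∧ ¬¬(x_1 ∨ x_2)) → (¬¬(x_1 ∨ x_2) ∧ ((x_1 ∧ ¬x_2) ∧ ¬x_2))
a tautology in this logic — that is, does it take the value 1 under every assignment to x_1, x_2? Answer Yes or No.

x_1 = 0, x_2 = 0 ↦ 1
x_1 = 0, x_2 = 1/3 ↦ 1
x_1 = 0, x_2 = 2/3 ↦ 1
x_1 = 0, x_2 = 1 ↦ 1
x_1 = 1/3, x_2 = 0 ↦ 1
x_1 = 1/3, x_2 = 1/3 ↦ 1
x_1 = 1/3, x_2 = 2/3 ↦ 1
x_1 = 1/3, x_2 = 1 ↦ 1
x_1 = 2/3, x_2 = 0 ↦ 1
x_1 = 2/3, x_2 = 1/3 ↦ 1
x_1 = 2/3, x_2 = 2/3 ↦ 1
x_1 = 2/3, x_2 = 1 ↦ 1
x_1 = 1, x_2 = 0 ↦ 1
x_1 = 1, x_2 = 1/3 ↦ 1
x_1 = 1, x_2 = 2/3 ↦ 1
x_1 = 1, x_2 = 1 ↦ 1
Every assignment gives a value ≥ 1.

Yes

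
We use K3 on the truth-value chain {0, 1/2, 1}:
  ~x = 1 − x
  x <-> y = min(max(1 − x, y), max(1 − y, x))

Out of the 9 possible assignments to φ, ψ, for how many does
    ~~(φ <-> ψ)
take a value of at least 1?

φ = 0, ψ = 0 ↦ 1  ≥
φ = 0, ψ = 1/2 ↦ 1/2  <
φ = 0, ψ = 1 ↦ 0  <
φ = 1/2, ψ = 0 ↦ 1/2  <
φ = 1/2, ψ = 1/2 ↦ 1/2  <
φ = 1/2, ψ = 1 ↦ 1/2  <
φ = 1, ψ = 0 ↦ 0  <
φ = 1, ψ = 1/2 ↦ 1/2  <
φ = 1, ψ = 1 ↦ 1  ≥
So 2 of the 9 assignments meet the threshold.

2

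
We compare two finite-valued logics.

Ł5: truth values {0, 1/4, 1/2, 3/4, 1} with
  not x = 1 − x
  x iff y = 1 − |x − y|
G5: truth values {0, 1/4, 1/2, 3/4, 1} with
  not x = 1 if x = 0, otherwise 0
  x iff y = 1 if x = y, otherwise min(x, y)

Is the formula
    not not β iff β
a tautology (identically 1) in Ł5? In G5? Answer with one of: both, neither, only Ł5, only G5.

only Ł5

In Ł5: every assignment gives 1 — tautology.
In G5: at β = 1/4 the value is 1/4 — not a tautology.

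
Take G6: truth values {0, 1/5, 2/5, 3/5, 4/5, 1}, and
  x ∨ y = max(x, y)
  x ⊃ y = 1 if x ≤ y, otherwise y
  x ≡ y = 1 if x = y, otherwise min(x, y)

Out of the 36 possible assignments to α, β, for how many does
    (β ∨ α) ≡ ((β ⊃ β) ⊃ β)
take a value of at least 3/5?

value 1: 21 assignments (counts)
value 4/5: 1 assignment (counts)
value 3/5: 2 assignments (counts)
value 2/5: 3 assignments
value 1/5: 4 assignments
value 0: 5 assignments
So 24 of the 36 assignments meet the threshold.

24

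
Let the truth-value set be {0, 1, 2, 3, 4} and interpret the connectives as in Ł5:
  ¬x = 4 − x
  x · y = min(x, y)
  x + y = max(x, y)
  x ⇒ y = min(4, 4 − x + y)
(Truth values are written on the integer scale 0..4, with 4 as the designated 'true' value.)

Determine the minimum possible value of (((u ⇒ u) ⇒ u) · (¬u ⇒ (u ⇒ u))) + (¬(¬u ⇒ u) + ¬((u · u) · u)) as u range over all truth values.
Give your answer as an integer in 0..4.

2

Take u = 2:
u ⇒ u = 2 ⇒ 2 = 4
(u ⇒ u) ⇒ u = 4 ⇒ 2 = 2
¬u = ¬2 = 2
u ⇒ u = 2 ⇒ 2 = 4
¬u ⇒ (u ⇒ u) = 2 ⇒ 4 = 4
((u ⇒ u) ⇒ u) · (¬u ⇒ (u ⇒ u)) = 2 · 4 = 2
¬u = ¬2 = 2
¬u ⇒ u = 2 ⇒ 2 = 4
¬(¬u ⇒ u) = ¬4 = 0
u · u = 2 · 2 = 2
(u · u) · u = 2 · 2 = 2
¬((u · u) · u) = ¬2 = 2
¬(¬u ⇒ u) + ¬((u · u) · u) = 0 + 2 = 2
(((u ⇒ u) ⇒ u) · (¬u ⇒ (u ⇒ u))) + (¬(¬u ⇒ u) + ¬((u · u) · u)) = 2 + 2 = 2
No assignment yields a value below 2, so this is the minimum.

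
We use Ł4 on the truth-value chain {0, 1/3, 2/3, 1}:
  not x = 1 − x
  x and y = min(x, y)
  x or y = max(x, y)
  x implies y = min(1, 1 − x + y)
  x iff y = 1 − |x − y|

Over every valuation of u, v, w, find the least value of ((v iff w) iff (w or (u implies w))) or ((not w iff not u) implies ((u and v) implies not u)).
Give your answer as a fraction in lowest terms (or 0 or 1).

2/3

Take u = 2/3, v = 1, w = 2/3:
v iff w = 1 iff 2/3 = 2/3
u implies w = 2/3 implies 2/3 = 1
w or (u implies w) = 2/3 or 1 = 1
(v iff w) iff (w or (u implies w)) = 2/3 iff 1 = 2/3
not w = not 2/3 = 1/3
not u = not 2/3 = 1/3
not w iff not u = 1/3 iff 1/3 = 1
u and v = 2/3 and 1 = 2/3
not u = not 2/3 = 1/3
(u and v) implies not u = 2/3 implies 1/3 = 2/3
(not w iff not u) implies ((u and v) implies not u) = 1 implies 2/3 = 2/3
((v iff w) iff (w or (u implies w))) or ((not w iff not u) implies ((u and v) implies not u)) = 2/3 or 2/3 = 2/3
No assignment yields a value below 2/3, so this is the minimum.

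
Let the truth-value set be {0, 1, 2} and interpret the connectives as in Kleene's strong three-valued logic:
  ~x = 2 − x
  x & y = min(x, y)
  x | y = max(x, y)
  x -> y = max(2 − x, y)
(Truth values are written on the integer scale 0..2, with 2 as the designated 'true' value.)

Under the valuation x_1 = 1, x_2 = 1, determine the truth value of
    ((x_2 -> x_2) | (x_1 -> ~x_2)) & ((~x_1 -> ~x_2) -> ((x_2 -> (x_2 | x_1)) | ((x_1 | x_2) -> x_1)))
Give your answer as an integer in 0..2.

1

x_2 -> x_2 = 1 -> 1 = 1
~x_2 = ~1 = 1
x_1 -> ~x_2 = 1 -> 1 = 1
(x_2 -> x_2) | (x_1 -> ~x_2) = 1 | 1 = 1
~x_1 = ~1 = 1
~x_2 = ~1 = 1
~x_1 -> ~x_2 = 1 -> 1 = 1
x_2 | x_1 = 1 | 1 = 1
x_2 -> (x_2 | x_1) = 1 -> 1 = 1
x_1 | x_2 = 1 | 1 = 1
(x_1 | x_2) -> x_1 = 1 -> 1 = 1
(x_2 -> (x_2 | x_1)) | ((x_1 | x_2) -> x_1) = 1 | 1 = 1
(~x_1 -> ~x_2) -> ((x_2 -> (x_2 | x_1)) | ((x_1 | x_2) -> x_1)) = 1 -> 1 = 1
((x_2 -> x_2) | (x_1 -> ~x_2)) & ((~x_1 -> ~x_2) -> ((x_2 -> (x_2 | x_1)) | ((x_1 | x_2) -> x_1))) = 1 & 1 = 1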